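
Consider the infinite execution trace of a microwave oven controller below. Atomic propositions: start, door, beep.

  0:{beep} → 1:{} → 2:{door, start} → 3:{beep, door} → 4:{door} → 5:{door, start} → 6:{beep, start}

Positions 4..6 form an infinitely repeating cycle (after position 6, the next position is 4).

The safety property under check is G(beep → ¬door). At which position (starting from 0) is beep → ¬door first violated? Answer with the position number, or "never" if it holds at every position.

Check beep → ¬door at each position in order: 0 ✓, 1 ✓, 2 ✓.
At position 3 the labels are {beep, door}, so beep → ¬door is false there. This is the first violation.

3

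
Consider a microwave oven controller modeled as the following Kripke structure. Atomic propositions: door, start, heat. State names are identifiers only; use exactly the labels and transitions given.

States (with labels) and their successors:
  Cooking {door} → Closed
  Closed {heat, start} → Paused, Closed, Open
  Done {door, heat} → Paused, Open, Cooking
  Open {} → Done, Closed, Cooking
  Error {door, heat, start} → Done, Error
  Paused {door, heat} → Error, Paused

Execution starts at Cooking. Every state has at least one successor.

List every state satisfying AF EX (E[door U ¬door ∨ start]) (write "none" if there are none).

States satisfying EX (E[door U ¬door ∨ start]): {Cooking, Closed, Done, Open, Error, Paused}.
States satisfying AF EX (E[door U ¬door ∨ start]): {Cooking, Closed, Done, Open, Error, Paused}.

{Cooking, Closed, Done, Open, Error, Paused}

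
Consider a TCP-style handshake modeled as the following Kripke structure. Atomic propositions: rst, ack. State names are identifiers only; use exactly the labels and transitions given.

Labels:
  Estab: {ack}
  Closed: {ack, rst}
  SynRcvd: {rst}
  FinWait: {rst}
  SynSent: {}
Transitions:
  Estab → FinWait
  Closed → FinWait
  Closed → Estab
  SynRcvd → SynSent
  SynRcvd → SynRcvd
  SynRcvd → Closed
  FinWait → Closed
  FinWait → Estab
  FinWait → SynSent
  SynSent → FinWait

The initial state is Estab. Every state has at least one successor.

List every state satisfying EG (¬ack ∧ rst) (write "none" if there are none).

{SynRcvd}

States satisfying ¬ack ∧ rst: {SynRcvd, FinWait}.
States satisfying EG (¬ack ∧ rst): {SynRcvd}.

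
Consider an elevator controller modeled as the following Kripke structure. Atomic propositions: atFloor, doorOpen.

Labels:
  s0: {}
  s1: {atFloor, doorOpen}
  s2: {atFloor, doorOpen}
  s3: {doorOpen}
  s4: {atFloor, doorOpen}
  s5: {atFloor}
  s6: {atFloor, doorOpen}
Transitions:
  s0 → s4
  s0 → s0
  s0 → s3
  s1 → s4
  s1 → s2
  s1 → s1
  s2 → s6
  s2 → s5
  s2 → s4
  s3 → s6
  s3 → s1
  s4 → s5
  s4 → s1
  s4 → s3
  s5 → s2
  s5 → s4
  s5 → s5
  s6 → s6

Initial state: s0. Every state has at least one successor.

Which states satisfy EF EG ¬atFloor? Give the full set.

States satisfying EG ¬atFloor: {s0}.
States satisfying EF EG ¬atFloor: {s0}.

{s0}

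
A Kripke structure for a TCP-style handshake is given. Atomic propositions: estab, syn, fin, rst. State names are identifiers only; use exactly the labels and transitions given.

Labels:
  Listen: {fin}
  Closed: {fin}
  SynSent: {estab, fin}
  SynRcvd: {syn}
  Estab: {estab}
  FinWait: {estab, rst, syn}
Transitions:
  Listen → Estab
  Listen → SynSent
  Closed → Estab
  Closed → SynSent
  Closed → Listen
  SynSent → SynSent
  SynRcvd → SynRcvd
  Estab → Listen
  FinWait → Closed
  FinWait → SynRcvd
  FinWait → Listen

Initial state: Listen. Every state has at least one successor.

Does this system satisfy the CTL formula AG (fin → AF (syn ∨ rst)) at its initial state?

No

States satisfying fin → AF (syn ∨ rst): {SynRcvd, Estab, FinWait}.
States satisfying AG (fin → AF (syn ∨ rst)): {SynRcvd}.
Listen is reachable from Listen and violates fin → AF (syn ∨ rst), so AG fails at Listen.
Listen ∉ Sat(AG (fin → AF (syn ∨ rst))).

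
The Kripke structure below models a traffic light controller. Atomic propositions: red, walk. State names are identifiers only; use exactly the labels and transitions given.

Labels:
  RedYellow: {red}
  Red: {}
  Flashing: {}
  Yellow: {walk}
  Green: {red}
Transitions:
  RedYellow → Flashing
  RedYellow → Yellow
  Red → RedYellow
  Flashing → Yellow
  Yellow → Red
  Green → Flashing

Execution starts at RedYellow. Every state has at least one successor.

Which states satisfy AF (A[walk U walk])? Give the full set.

States satisfying A[walk U walk]: {Yellow}.
States satisfying AF (A[walk U walk]): {RedYellow, Red, Flashing, Yellow, Green}.

{RedYellow, Red, Flashing, Yellow, Green}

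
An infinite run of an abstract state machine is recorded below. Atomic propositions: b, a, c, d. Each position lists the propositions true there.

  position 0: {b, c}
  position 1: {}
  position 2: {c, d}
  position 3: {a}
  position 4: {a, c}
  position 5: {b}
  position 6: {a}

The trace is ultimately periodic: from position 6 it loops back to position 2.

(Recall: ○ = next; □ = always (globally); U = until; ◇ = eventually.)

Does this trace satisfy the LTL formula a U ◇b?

Yes

Walking from position 0: ◇b first holds at position 0, and a holds at every earlier position along the way, so a U ◇b holds.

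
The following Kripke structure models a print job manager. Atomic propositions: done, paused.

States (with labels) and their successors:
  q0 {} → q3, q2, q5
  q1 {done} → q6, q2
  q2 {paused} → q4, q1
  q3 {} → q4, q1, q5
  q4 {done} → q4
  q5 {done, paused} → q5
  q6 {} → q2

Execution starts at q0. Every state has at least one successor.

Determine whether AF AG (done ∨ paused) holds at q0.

States satisfying AG (done ∨ paused): {q4, q5}.
States satisfying AF AG (done ∨ paused): {q4, q5}.
There is a path from q0 along which AG (done ∨ paused) never holds.
q0 ∉ Sat(AF AG (done ∨ paused)).

Violated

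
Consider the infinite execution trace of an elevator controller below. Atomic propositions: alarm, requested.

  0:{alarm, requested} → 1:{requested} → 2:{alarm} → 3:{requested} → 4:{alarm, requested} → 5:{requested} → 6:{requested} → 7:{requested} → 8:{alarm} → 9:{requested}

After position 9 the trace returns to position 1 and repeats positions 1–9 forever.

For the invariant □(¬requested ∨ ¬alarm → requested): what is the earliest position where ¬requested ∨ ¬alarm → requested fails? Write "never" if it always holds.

Check ¬requested ∨ ¬alarm → requested at each position in order: 0 ✓, 1 ✓.
At position 2 the labels are {alarm}, so ¬requested ∨ ¬alarm → requested is false there. This is the first violation.

2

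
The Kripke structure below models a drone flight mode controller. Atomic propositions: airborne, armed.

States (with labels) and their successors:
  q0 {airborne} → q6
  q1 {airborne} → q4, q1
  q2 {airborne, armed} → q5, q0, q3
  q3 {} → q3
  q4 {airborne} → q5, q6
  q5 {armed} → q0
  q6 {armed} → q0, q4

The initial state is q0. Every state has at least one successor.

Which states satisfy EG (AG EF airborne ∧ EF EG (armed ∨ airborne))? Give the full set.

States satisfying AG EF airborne ∧ EF EG (armed ∨ airborne): {q0, q1, q4, q5, q6}.
States satisfying EG (AG EF airborne ∧ EF EG (armed ∨ airborne)): {q0, q1, q4, q5, q6}.

{q0, q1, q4, q5, q6}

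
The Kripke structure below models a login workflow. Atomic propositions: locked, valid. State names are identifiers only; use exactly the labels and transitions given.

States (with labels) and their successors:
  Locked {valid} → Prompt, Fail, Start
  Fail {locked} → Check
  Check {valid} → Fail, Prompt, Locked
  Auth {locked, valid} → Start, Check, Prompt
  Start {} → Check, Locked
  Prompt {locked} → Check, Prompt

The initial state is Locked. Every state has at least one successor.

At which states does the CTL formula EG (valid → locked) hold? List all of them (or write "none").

States satisfying valid → locked: {Fail, Auth, Start, Prompt}.
States satisfying EG (valid → locked): {Auth, Prompt}.

{Auth, Prompt}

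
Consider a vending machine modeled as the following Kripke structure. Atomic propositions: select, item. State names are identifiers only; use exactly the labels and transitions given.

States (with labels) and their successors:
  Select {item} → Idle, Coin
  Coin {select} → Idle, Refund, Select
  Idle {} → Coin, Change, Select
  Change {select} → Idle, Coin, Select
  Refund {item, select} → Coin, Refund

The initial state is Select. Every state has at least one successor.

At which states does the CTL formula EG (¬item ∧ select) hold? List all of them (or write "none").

none

States satisfying ¬item ∧ select: {Coin, Change}.
States satisfying EG (¬item ∧ select): ∅.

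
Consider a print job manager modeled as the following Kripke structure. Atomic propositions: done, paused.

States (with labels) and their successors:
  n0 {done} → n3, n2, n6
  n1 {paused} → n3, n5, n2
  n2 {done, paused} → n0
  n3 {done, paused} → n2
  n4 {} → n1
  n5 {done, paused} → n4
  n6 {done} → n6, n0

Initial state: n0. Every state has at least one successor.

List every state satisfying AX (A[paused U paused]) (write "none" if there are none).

States satisfying A[paused U paused]: {n1, n2, n3, n5}.
States satisfying AX (A[paused U paused]): {n1, n3, n4}.

{n1, n3, n4}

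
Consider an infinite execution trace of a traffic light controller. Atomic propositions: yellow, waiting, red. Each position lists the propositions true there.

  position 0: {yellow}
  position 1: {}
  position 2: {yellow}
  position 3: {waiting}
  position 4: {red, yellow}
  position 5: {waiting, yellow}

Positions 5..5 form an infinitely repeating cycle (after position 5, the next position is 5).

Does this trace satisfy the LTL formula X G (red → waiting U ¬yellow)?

Does not hold

The position after 0 is 1; G (red → waiting U ¬yellow) is false there.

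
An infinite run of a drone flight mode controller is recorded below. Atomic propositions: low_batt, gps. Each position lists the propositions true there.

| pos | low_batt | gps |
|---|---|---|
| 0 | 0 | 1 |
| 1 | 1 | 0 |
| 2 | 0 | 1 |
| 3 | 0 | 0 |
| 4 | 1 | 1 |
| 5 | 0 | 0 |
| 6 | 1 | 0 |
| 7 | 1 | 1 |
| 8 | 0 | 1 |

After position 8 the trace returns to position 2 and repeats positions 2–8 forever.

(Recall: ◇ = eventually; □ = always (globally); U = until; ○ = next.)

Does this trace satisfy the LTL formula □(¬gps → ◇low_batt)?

Satisfied

¬gps → ◇low_batt holds at every position 0..8, and those are all positions ever visited, so □(¬gps → ◇low_batt) holds.
Positions where ¬gps holds: 1, 3, 5, 6.
Check ◇low_batt at each: 1→ok, 3→ok, 5→ok, 6→ok.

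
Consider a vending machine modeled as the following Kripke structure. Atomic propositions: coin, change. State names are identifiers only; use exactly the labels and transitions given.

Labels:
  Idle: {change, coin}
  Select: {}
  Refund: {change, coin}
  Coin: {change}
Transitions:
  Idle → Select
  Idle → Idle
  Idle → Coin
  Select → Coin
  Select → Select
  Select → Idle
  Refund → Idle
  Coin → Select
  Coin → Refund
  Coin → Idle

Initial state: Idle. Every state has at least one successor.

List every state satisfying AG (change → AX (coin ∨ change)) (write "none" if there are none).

none

States satisfying change → AX (coin ∨ change): {Select, Refund}.
States satisfying AG (change → AX (coin ∨ change)): ∅.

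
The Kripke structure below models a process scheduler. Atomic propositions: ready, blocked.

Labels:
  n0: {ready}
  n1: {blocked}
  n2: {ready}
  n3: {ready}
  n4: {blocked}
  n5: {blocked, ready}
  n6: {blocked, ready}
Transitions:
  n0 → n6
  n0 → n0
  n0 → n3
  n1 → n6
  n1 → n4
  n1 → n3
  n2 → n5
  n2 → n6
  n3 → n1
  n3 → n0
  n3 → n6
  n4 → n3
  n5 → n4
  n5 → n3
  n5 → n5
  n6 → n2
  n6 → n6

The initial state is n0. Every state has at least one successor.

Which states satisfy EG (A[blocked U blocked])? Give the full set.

{n1, n5, n6}

States satisfying A[blocked U blocked]: {n1, n4, n5, n6}.
States satisfying EG (A[blocked U blocked]): {n1, n5, n6}.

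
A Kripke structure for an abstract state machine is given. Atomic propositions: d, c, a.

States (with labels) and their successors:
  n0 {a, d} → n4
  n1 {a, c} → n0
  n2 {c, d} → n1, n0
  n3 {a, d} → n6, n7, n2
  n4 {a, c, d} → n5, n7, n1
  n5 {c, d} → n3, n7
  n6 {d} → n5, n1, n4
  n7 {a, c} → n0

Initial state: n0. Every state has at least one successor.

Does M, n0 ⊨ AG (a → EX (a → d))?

Satisfied

States satisfying a → EX (a → d): {n0, n1, n2, n3, n4, n5, n6, n7}.
States satisfying AG (a → EX (a → d)): {n0, n1, n2, n3, n4, n5, n6, n7}.
Every state reachable from n0 satisfies a → EX (a → d).
n0 ∈ Sat(AG (a → EX (a → d))).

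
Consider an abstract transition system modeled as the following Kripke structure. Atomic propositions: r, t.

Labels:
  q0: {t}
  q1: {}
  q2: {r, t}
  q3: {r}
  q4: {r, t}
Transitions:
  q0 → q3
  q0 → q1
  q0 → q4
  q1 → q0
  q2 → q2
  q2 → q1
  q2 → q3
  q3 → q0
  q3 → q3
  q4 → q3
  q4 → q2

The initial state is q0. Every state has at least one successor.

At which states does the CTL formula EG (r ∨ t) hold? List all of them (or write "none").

{q0, q2, q3, q4}

States satisfying r ∨ t: {q0, q2, q3, q4}.
States satisfying EG (r ∨ t): {q0, q2, q3, q4}.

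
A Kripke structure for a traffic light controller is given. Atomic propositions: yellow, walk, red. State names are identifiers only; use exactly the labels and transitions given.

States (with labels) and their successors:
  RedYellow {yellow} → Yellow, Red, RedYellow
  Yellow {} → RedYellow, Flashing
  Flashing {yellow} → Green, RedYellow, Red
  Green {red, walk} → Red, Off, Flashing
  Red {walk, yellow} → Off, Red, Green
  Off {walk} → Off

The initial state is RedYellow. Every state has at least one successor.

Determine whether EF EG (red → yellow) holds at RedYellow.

Satisfied

States satisfying EG (red → yellow): {RedYellow, Yellow, Flashing, Red, Off}.
States satisfying EF EG (red → yellow): {RedYellow, Yellow, Flashing, Green, Red, Off}.
Some path from RedYellow reaches a state where EG (red → yellow) holds.
RedYellow ∈ Sat(EF EG (red → yellow)).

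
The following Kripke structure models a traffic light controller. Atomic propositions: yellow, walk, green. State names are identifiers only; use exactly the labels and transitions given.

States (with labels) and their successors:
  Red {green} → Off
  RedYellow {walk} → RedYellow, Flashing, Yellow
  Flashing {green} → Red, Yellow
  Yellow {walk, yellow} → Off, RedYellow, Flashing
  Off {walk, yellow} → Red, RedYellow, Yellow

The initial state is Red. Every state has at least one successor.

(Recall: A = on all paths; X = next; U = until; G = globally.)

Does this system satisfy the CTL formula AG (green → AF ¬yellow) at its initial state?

Holds

States satisfying green → AF ¬yellow: {Red, RedYellow, Flashing, Yellow, Off}.
States satisfying AG (green → AF ¬yellow): {Red, RedYellow, Flashing, Yellow, Off}.
Every state reachable from Red satisfies green → AF ¬yellow.
Red ∈ Sat(AG (green → AF ¬yellow)).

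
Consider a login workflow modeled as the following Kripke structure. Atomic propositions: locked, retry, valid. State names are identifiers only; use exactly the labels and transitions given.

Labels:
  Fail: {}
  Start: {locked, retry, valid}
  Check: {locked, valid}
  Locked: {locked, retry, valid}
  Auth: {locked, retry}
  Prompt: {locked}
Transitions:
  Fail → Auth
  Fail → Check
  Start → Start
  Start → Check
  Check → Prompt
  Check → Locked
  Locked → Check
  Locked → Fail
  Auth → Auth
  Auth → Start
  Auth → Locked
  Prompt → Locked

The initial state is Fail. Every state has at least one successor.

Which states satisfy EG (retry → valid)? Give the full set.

{Fail, Start, Check, Locked, Prompt}

States satisfying retry → valid: {Fail, Start, Check, Locked, Prompt}.
States satisfying EG (retry → valid): {Fail, Start, Check, Locked, Prompt}.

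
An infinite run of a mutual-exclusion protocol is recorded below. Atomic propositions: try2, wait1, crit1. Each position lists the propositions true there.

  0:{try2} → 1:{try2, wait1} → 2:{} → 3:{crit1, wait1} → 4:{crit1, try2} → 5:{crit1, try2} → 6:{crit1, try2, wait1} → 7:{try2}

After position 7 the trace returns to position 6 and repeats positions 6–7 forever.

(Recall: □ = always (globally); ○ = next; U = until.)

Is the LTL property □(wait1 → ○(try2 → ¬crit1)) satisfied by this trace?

Violated

wait1 → ○(try2 → ¬crit1) must hold at every position from 0 onward. It fails at position 3, so □(wait1 → ○(try2 → ¬crit1)) is false.
Positions where wait1 holds: 1, 3, 6.
Check ○(try2 → ¬crit1) at each: 1→ok, 3→fails, 6→ok.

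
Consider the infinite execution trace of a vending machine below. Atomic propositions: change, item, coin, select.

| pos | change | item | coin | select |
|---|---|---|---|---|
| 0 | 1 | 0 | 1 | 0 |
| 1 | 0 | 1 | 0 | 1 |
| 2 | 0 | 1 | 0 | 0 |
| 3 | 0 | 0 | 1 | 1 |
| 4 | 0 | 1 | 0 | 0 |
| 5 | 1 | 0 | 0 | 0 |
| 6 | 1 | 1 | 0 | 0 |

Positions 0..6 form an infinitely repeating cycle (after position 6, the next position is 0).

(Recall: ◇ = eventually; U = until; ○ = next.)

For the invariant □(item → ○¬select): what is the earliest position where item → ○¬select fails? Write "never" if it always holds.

2

Check item → ○¬select at each position in order: 0 ✓, 1 ✓.
At position 2 the labels are {item} and the next position 3 has {coin, select}, so item → ○¬select is false there. This is the first violation.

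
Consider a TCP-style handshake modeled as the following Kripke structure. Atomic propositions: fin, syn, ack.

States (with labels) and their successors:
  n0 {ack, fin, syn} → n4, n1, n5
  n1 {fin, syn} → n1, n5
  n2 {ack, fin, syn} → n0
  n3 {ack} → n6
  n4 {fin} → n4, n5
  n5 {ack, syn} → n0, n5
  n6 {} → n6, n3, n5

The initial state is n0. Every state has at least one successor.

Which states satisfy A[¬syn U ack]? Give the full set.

States satisfying ¬syn: {n3, n4, n6}.
States satisfying ack: {n0, n2, n3, n5}.
States satisfying A[¬syn U ack]: {n0, n2, n3, n5}.

{n0, n2, n3, n5}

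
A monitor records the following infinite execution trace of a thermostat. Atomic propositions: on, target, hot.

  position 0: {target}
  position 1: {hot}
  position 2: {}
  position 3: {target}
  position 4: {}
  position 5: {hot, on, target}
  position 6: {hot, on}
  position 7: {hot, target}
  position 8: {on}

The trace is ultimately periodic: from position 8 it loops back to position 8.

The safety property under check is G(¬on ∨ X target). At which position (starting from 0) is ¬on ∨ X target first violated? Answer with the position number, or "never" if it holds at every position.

5

Check ¬on ∨ X target at each position in order: 0 ✓, 1 ✓, 2 ✓, 3 ✓, 4 ✓.
At position 5 the labels are {hot, on, target} and the next position 6 has {hot, on}, so ¬on ∨ X target is false there. This is the first violation.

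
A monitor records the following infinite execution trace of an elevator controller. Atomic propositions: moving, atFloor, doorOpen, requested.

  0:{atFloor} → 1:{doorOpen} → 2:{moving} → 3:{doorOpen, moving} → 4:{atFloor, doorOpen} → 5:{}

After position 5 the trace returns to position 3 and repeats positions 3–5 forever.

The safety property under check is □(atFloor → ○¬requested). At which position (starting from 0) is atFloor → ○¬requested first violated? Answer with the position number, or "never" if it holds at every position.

never

atFloor → ○¬requested holds at every position 0..5, and those are all the positions the trace ever visits, so the invariant □(atFloor → ○¬requested) is never violated.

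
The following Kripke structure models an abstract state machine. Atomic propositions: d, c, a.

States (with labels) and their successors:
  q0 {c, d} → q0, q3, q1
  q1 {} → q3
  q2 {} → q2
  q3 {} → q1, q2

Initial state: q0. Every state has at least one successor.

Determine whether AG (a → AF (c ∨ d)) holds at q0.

States satisfying a → AF (c ∨ d): {q0, q1, q2, q3}.
States satisfying AG (a → AF (c ∨ d)): {q0, q1, q2, q3}.
Every state reachable from q0 satisfies a → AF (c ∨ d).
q0 ∈ Sat(AG (a → AF (c ∨ d))).

Holds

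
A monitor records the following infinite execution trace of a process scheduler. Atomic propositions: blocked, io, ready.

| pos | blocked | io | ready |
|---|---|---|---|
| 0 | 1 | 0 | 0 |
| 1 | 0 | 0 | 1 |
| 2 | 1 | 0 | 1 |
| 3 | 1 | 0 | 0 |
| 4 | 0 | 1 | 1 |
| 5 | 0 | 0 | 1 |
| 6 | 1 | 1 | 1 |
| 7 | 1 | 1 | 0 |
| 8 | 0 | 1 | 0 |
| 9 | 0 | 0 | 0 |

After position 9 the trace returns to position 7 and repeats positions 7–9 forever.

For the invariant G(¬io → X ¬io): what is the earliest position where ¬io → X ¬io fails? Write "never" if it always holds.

3

Check ¬io → X ¬io at each position in order: 0 ✓, 1 ✓, 2 ✓.
At position 3 the labels are {blocked} and the next position 4 has {io, ready}, so ¬io → X ¬io is false there. This is the first violation.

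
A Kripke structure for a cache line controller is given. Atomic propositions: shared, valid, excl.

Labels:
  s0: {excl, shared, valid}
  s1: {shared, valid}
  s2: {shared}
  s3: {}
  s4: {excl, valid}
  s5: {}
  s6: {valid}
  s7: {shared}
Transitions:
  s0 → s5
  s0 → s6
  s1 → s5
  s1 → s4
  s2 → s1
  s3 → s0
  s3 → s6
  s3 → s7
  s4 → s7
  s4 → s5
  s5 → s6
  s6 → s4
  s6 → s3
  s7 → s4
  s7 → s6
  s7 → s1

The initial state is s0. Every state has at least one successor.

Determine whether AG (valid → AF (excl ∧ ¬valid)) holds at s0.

No

States satisfying valid → AF (excl ∧ ¬valid): {s2, s3, s5, s7}.
States satisfying AG (valid → AF (excl ∧ ¬valid)): ∅.
s0 is reachable from s0 and violates valid → AF (excl ∧ ¬valid), so AG fails at s0.
s0 ∉ Sat(AG (valid → AF (excl ∧ ¬valid))).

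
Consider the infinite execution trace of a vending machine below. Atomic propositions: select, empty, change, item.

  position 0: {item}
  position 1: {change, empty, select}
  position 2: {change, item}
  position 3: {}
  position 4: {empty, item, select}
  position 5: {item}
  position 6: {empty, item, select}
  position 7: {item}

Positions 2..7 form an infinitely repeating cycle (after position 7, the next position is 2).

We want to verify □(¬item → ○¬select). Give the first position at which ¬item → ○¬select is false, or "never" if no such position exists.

3

Check ¬item → ○¬select at each position in order: 0 ✓, 1 ✓, 2 ✓.
At position 3 the labels are {} and the next position 4 has {empty, item, select}, so ¬item → ○¬select is false there. This is the first violation.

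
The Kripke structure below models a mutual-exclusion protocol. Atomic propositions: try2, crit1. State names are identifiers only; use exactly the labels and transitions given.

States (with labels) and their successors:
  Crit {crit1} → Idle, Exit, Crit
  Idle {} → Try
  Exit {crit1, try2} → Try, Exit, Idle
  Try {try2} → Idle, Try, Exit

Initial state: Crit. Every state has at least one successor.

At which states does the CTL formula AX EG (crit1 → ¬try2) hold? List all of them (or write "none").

States satisfying EG (crit1 → ¬try2): {Crit, Idle, Try}.
States satisfying AX EG (crit1 → ¬try2): {Idle}.

{Idle}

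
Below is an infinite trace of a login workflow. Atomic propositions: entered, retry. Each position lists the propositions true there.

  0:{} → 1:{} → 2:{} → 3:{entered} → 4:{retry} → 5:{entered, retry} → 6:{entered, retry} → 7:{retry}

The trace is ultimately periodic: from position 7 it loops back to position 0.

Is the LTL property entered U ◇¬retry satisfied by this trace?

Walking from position 0: ◇¬retry first holds at position 0, and entered holds at every earlier position along the way, so entered U ◇¬retry holds.

Satisfied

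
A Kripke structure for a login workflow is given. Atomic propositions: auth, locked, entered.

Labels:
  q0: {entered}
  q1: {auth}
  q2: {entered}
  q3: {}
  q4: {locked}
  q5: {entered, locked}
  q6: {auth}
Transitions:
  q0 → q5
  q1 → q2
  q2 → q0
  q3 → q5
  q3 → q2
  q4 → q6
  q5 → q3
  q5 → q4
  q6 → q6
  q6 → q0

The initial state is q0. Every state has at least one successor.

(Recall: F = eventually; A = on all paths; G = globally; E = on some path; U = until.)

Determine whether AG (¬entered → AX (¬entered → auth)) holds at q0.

Holds

States satisfying ¬entered → AX (¬entered → auth): {q0, q1, q2, q3, q4, q5, q6}.
States satisfying AG (¬entered → AX (¬entered → auth)): {q0, q1, q2, q3, q4, q5, q6}.
Every state reachable from q0 satisfies ¬entered → AX (¬entered → auth).
q0 ∈ Sat(AG (¬entered → AX (¬entered → auth))).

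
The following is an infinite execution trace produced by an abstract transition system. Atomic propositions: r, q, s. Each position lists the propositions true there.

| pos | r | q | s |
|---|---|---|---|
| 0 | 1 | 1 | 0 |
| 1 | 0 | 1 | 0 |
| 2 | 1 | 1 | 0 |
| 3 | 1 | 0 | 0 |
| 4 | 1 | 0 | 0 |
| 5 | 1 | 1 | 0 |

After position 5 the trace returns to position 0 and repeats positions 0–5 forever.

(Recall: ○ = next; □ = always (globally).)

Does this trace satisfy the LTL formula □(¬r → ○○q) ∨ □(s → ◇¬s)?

Yes

¬r → ○○q must hold at every position from 0 onward. It fails at position 1, so □(¬r → ○○q) is false.
Positions where ¬r holds: 1.
Check ○○q at each: 1→fails.
s → ◇¬s holds at every position 0..5, and those are all positions ever visited, so □(s → ◇¬s) holds.
At position 0: □(¬r → ○○q) is false; □(s → ◇¬s) is true; so □(¬r → ○○q) ∨ □(s → ◇¬s) is true.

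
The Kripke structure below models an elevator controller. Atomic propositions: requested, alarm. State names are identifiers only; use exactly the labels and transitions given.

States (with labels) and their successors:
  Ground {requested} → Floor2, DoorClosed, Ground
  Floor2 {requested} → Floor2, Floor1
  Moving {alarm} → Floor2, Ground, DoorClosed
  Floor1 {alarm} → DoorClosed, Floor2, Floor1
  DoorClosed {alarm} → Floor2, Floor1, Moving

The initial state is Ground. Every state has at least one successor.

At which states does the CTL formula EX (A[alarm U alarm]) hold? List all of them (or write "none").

States satisfying A[alarm U alarm]: {Moving, Floor1, DoorClosed}.
States satisfying EX (A[alarm U alarm]): {Ground, Floor2, Moving, Floor1, DoorClosed}.

{Ground, Floor2, Moving, Floor1, DoorClosed}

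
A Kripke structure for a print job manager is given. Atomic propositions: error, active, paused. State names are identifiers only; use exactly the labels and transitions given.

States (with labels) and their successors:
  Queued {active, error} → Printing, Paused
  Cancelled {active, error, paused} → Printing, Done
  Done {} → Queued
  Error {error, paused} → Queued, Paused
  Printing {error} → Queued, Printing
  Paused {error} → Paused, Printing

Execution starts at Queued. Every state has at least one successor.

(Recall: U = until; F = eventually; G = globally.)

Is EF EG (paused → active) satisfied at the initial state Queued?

States satisfying EG (paused → active): {Queued, Cancelled, Done, Printing, Paused}.
States satisfying EF EG (paused → active): {Queued, Cancelled, Done, Error, Printing, Paused}.
Some path from Queued reaches a state where EG (paused → active) holds.
Queued ∈ Sat(EF EG (paused → active)).

Yes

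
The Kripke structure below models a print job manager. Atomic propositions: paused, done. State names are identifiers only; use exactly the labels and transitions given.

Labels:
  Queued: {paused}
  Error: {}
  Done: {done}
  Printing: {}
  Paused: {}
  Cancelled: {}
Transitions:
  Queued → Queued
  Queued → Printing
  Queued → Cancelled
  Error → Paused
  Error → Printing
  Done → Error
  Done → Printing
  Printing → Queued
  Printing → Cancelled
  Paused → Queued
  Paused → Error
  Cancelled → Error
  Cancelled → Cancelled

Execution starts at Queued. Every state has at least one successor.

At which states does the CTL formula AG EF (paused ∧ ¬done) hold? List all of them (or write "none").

{Queued, Error, Done, Printing, Paused, Cancelled}

States satisfying EF (paused ∧ ¬done): {Queued, Error, Done, Printing, Paused, Cancelled}.
States satisfying AG EF (paused ∧ ¬done): {Queued, Error, Done, Printing, Paused, Cancelled}.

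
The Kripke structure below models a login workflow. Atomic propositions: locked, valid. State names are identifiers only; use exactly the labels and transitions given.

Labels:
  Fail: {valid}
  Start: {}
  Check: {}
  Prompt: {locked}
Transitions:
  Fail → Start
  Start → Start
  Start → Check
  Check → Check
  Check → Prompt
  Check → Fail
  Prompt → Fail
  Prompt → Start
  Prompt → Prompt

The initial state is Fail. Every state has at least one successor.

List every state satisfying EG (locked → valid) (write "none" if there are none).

{Fail, Start, Check}

States satisfying locked → valid: {Fail, Start, Check}.
States satisfying EG (locked → valid): {Fail, Start, Check}.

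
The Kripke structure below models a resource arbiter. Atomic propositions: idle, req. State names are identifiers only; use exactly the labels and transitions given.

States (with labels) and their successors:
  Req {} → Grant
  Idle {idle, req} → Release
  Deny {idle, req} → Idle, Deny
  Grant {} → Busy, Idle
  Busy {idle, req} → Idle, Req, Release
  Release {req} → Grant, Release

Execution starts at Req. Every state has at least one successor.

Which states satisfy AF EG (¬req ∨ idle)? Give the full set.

States satisfying EG (¬req ∨ idle): {Req, Deny, Grant, Busy}.
States satisfying AF EG (¬req ∨ idle): {Req, Deny, Grant, Busy}.

{Req, Deny, Grant, Busy}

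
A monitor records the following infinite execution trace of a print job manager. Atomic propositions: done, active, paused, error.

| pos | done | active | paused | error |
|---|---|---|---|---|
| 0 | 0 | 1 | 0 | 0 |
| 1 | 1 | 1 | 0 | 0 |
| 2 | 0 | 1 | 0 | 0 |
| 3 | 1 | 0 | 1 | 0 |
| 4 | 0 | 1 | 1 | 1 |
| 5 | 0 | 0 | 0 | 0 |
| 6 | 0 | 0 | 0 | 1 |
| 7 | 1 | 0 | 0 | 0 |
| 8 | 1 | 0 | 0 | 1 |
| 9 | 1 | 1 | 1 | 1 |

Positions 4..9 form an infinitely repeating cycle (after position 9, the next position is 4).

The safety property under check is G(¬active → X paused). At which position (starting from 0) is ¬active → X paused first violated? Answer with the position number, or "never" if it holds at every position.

5

Check ¬active → X paused at each position in order: 0 ✓, 1 ✓, 2 ✓, 3 ✓, 4 ✓.
At position 5 the labels are {} and the next position 6 has {error}, so ¬active → X paused is false there. This is the first violation.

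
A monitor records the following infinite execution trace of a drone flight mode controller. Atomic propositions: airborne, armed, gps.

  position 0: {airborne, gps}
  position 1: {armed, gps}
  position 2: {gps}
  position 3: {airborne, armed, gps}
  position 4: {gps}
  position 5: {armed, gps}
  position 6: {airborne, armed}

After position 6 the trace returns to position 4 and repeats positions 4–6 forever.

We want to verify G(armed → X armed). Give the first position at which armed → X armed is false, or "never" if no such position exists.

1

Check armed → X armed at each position in order: 0 ✓.
At position 1 the labels are {armed, gps} and the next position 2 has {gps}, so armed → X armed is false there. This is the first violation.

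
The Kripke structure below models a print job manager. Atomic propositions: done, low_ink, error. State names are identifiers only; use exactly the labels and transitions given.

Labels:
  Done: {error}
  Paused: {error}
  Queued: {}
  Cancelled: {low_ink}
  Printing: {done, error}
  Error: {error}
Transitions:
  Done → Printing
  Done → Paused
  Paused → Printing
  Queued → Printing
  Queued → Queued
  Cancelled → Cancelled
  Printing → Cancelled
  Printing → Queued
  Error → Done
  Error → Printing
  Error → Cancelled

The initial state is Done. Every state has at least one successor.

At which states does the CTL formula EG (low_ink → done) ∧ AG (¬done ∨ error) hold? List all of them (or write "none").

States satisfying low_ink → done: {Done, Paused, Queued, Printing, Error}.
States satisfying EG (low_ink → done): {Done, Paused, Queued, Printing, Error}.
States satisfying ¬done ∨ error: {Done, Paused, Queued, Cancelled, Printing, Error}.
States satisfying AG (¬done ∨ error): {Done, Paused, Queued, Cancelled, Printing, Error}.
States satisfying EG (low_ink → done) ∧ AG (¬done ∨ error): {Done, Paused, Queued, Printing, Error}.

{Done, Paused, Queued, Printing, Error}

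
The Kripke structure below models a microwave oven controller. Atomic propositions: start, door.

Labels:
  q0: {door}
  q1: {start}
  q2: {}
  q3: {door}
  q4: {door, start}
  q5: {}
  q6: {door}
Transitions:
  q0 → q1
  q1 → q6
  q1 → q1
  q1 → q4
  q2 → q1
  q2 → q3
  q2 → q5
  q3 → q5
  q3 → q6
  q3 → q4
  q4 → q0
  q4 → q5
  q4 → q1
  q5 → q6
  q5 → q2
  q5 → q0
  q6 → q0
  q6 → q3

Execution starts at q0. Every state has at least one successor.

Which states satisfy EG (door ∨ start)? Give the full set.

{q0, q1, q3, q4, q6}

States satisfying door ∨ start: {q0, q1, q3, q4, q6}.
States satisfying EG (door ∨ start): {q0, q1, q3, q4, q6}.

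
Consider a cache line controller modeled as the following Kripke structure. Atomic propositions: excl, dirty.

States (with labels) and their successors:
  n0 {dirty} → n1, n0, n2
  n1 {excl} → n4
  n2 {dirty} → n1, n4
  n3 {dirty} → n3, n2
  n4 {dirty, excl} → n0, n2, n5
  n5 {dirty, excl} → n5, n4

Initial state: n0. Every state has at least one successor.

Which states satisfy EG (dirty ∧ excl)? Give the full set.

States satisfying dirty ∧ excl: {n4, n5}.
States satisfying EG (dirty ∧ excl): {n4, n5}.

{n4, n5}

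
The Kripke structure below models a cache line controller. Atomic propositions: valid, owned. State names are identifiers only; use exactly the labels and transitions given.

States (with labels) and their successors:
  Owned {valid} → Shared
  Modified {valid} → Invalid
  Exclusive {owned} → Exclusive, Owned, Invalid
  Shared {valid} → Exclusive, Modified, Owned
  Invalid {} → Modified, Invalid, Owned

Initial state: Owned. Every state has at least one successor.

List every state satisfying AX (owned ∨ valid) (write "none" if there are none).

States satisfying owned ∨ valid: {Owned, Modified, Exclusive, Shared}.
States satisfying AX (owned ∨ valid): {Owned, Shared}.

{Owned, Shared}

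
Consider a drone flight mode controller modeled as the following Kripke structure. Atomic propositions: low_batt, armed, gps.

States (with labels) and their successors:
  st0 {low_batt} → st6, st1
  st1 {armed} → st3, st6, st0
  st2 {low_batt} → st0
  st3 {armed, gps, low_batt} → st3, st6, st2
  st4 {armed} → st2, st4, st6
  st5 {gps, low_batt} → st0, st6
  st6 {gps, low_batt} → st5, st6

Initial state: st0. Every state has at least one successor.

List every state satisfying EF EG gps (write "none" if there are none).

{st0, st1, st2, st3, st4, st5, st6}

States satisfying EG gps: {st3, st5, st6}.
States satisfying EF EG gps: {st0, st1, st2, st3, st4, st5, st6}.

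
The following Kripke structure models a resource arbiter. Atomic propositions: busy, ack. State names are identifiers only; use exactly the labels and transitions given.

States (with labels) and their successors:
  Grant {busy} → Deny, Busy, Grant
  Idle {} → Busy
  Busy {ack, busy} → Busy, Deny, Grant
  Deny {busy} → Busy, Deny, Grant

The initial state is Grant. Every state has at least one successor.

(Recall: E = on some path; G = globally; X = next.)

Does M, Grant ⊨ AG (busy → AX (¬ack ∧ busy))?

No

States satisfying busy → AX (¬ack ∧ busy): {Idle}.
States satisfying AG (busy → AX (¬ack ∧ busy)): ∅.
Busy is reachable from Grant and violates busy → AX (¬ack ∧ busy), so AG fails at Grant.
Grant ∉ Sat(AG (busy → AX (¬ack ∧ busy))).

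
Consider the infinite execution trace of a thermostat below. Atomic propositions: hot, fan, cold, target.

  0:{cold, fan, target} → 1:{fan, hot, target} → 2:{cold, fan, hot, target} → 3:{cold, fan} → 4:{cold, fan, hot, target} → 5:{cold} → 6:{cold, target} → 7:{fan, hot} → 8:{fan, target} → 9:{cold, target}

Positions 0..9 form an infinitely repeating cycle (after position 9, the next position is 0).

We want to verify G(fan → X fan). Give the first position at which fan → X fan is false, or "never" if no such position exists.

Check fan → X fan at each position in order: 0 ✓, 1 ✓, 2 ✓, 3 ✓.
At position 4 the labels are {cold, fan, hot, target} and the next position 5 has {cold}, so fan → X fan is false there. This is the first violation.

4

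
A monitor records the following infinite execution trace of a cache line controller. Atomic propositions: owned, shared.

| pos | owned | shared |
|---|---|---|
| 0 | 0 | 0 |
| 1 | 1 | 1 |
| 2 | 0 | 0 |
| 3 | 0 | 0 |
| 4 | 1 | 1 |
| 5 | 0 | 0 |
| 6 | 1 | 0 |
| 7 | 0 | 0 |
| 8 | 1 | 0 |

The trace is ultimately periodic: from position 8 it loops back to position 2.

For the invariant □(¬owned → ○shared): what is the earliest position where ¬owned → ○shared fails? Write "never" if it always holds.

Check ¬owned → ○shared at each position in order: 0 ✓, 1 ✓.
At position 2 the labels are {} and the next position 3 has {}, so ¬owned → ○shared is false there. This is the first violation.

2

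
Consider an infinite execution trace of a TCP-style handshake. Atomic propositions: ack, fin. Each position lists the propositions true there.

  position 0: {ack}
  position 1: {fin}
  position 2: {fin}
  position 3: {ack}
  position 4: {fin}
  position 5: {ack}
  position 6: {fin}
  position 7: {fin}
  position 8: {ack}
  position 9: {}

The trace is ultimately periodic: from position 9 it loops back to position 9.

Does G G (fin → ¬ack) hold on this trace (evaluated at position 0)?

G (fin → ¬ack) holds at every position 0..9, and those are all positions ever visited, so G G (fin → ¬ack) holds.

Holds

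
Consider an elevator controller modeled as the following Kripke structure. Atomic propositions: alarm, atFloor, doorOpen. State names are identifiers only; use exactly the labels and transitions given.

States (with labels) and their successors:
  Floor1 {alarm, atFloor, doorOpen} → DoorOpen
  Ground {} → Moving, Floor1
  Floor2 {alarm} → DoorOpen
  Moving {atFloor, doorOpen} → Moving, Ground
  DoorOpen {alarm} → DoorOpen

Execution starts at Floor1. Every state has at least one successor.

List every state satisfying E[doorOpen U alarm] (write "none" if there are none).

States satisfying doorOpen: {Floor1, Moving}.
States satisfying alarm: {Floor1, Floor2, DoorOpen}.
States satisfying E[doorOpen U alarm]: {Floor1, Floor2, DoorOpen}.

{Floor1, Floor2, DoorOpen}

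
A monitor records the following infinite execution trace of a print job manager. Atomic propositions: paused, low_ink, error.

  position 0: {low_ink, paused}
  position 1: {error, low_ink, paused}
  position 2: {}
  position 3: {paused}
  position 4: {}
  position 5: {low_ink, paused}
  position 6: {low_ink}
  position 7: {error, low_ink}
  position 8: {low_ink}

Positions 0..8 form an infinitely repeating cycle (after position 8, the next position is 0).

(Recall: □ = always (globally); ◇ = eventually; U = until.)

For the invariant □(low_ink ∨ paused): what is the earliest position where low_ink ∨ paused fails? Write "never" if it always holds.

Check low_ink ∨ paused at each position in order: 0 ✓, 1 ✓.
At position 2 the labels are {}, so low_ink ∨ paused is false there. This is the first violation.

2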